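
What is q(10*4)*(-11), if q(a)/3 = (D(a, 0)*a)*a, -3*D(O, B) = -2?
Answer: -35200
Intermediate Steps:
D(O, B) = ⅔ (D(O, B) = -⅓*(-2) = ⅔)
q(a) = 2*a² (q(a) = 3*((2*a/3)*a) = 3*(2*a²/3) = 2*a²)
q(10*4)*(-11) = (2*(10*4)²)*(-11) = (2*40²)*(-11) = (2*1600)*(-11) = 3200*(-11) = -35200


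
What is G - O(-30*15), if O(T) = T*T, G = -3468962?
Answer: -3671462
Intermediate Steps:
O(T) = T²
G - O(-30*15) = -3468962 - (-30*15)² = -3468962 - 1*(-450)² = -3468962 - 1*202500 = -3468962 - 202500 = -3671462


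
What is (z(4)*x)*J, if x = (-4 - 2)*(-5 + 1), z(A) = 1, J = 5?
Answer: 120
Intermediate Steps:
x = 24 (x = -6*(-4) = 24)
(z(4)*x)*J = (1*24)*5 = 24*5 = 120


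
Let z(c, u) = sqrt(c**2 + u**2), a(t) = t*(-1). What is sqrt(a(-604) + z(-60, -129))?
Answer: sqrt(604 + 3*sqrt(2249)) ≈ 27.318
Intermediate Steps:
a(t) = -t
sqrt(a(-604) + z(-60, -129)) = sqrt(-1*(-604) + sqrt((-60)**2 + (-129)**2)) = sqrt(604 + sqrt(3600 + 16641)) = sqrt(604 + sqrt(20241)) = sqrt(604 + 3*sqrt(2249))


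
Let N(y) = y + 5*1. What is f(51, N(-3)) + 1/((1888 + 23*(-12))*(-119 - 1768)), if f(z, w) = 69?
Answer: 209887235/3041844 ≈ 69.000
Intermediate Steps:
N(y) = 5 + y (N(y) = y + 5 = 5 + y)
f(51, N(-3)) + 1/((1888 + 23*(-12))*(-119 - 1768)) = 69 + 1/((1888 + 23*(-12))*(-119 - 1768)) = 69 + 1/((1888 - 276)*(-1887)) = 69 + 1/(1612*(-1887)) = 69 + 1/(-3041844) = 69 - 1/3041844 = 209887235/3041844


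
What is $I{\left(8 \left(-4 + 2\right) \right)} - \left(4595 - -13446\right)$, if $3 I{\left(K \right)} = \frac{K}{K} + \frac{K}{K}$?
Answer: $- \frac{54121}{3} \approx -18040.0$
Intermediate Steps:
$I{\left(K \right)} = \frac{2}{3}$ ($I{\left(K \right)} = \frac{\frac{K}{K} + \frac{K}{K}}{3} = \frac{1 + 1}{3} = \frac{1}{3} \cdot 2 = \frac{2}{3}$)
$I{\left(8 \left(-4 + 2\right) \right)} - \left(4595 - -13446\right) = \frac{2}{3} - \left(4595 - -13446\right) = \frac{2}{3} - \left(4595 + 13446\right) = \frac{2}{3} - 18041 = - \frac{54121}{3}$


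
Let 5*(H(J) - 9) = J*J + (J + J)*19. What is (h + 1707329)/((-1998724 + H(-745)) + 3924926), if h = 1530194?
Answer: 3237523/2031554 ≈ 1.5936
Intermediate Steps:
H(J) = 9 + J²/5 + 38*J/5 (H(J) = 9 + (J*J + (J + J)*19)/5 = 9 + (J² + (2*J)*19)/5 = 9 + (J² + 38*J)/5 = 9 + (J²/5 + 38*J/5) = 9 + J²/5 + 38*J/5)
(h + 1707329)/((-1998724 + H(-745)) + 3924926) = (1530194 + 1707329)/((-1998724 + (9 + (⅕)*(-745)² + (38/5)*(-745))) + 3924926) = 3237523/((-1998724 + (9 + (⅕)*555025 - 5662)) + 3924926) = 3237523/((-1998724 + (9 + 111005 - 5662)) + 3924926) = 3237523/((-1998724 + 105352) + 3924926) = 3237523/(-1893372 + 3924926) = 3237523/2031554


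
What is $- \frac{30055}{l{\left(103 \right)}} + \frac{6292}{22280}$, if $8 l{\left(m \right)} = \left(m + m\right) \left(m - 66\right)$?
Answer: $- \frac{663630697}{21227270} \approx -31.263$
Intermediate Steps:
$l{\left(m \right)} = \frac{m \left(-66 + m\right)}{4}$ ($l{\left(m \right)} = \frac{\left(m + m\right) \left(m - 66\right)}{8} = \frac{2 m \left(-66 + m\right)}{8} = \frac{m \left(-66 + m\right)}{4}$)
$- \frac{30055}{l{\left(103 \right)}} + \frac{6292}{22280} = - \frac{30055}{\frac{1}{4} \cdot 103 \left(-66 + 103\right)} + \frac{6292}{22280} = - \frac{30055}{\frac{1}{4} \cdot 103 \cdot 37} + 6292 \cdot \frac{1}{22280} = - \frac{30055}{\frac{3811}{4}} + \frac{1573}{5570} = \left(-30055\right) \frac{4}{3811} + \frac{1573}{5570} = - \frac{120220}{3811} + \frac{1573}{5570} = - \frac{663630697}{21227270}$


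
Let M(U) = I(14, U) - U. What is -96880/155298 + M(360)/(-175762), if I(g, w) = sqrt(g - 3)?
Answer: -4242978820/6823871769 - sqrt(11)/175762 ≈ -0.62180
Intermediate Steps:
I(g, w) = sqrt(-3 + g)
M(U) = sqrt(11) - U (M(U) = sqrt(-3 + 14) - U = sqrt(11) - U)
-96880/155298 + M(360)/(-175762) = -96880/155298 + (sqrt(11) - 1*360)/(-175762) = -96880*1/155298 + (sqrt(11) - 360)*(-1/175762) = -48440/77649 + (-360 + sqrt(11))*(-1/175762) = -48440/77649 + (180/87881 - sqrt(11)/175762) = -4242978820/6823871769 - sqrt(11)/175762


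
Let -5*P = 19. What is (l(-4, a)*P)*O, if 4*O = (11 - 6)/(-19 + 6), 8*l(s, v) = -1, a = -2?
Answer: -19/416 ≈ -0.045673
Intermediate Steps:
l(s, v) = -⅛ (l(s, v) = (⅛)*(-1) = -⅛)
P = -19/5 (P = -⅕*19 = -19/5 ≈ -3.8000)
O = -5/52 (O = ((11 - 6)/(-19 + 6))/4 = (5/(-13))/4 = (5*(-1/13))/4 = (¼)*(-5/13) = -5/52 ≈ -0.096154)
(l(-4, a)*P)*O = -⅛*(-19/5)*(-5/52) = (19/40)*(-5/52) = -19/416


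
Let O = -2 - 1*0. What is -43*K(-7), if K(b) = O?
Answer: 86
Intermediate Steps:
O = -2 (O = -2 + 0 = -2)
K(b) = -2
-43*K(-7) = -43*(-2) = 86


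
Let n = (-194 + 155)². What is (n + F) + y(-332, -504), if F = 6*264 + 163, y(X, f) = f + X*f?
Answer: 170092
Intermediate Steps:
n = 1521 (n = (-39)² = 1521)
F = 1747 (F = 1584 + 163 = 1747)
(n + F) + y(-332, -504) = (1521 + 1747) - 504*(1 - 332) = 3268 - 504*(-331) = 3268 + 166824 = 170092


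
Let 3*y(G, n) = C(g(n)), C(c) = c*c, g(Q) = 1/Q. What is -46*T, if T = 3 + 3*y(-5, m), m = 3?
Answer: -1288/9 ≈ -143.11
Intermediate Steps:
C(c) = c**2
y(G, n) = 1/(3*n**2) (y(G, n) = (1/n)**2/3 = 1/(3*n**2))
T = 28/9 (T = 3 + 3*((1/3)/3**2) = 3 + 3*((1/3)*(1/9)) = 3 + 3*(1/27) = 3 + 1/9 = 28/9 ≈ 3.1111)
-46*T = -46*28/9 = -1288/9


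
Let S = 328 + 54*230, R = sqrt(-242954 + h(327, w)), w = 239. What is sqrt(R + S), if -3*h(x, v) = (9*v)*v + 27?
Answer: sqrt(12748 + I*sqrt(414326)) ≈ 112.94 + 2.8496*I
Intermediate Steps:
h(x, v) = -9 - 3*v**2 (h(x, v) = -((9*v)*v + 27)/3 = -(9*v**2 + 27)/3 = -(27 + 9*v**2)/3 = -9 - 3*v**2)
R = I*sqrt(414326) (R = sqrt(-242954 + (-9 - 3*239**2)) = sqrt(-242954 + (-9 - 3*57121)) = sqrt(-242954 + (-9 - 171363)) = sqrt(-242954 - 171372) = sqrt(-414326) = I*sqrt(414326) ≈ 643.68*I)
S = 12748 (S = 328 + 12420 = 12748)
sqrt(R + S) = sqrt(I*sqrt(414326) + 12748) = sqrt(12748 + I*sqrt(414326))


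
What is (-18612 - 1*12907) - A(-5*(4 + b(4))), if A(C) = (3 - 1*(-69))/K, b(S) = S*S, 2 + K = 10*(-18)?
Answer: -2868193/91 ≈ -31519.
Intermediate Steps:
K = -182 (K = -2 + 10*(-18) = -2 - 180 = -182)
b(S) = S²
A(C) = -36/91 (A(C) = (3 - 1*(-69))/(-182) = (3 + 69)*(-1/182) = 72*(-1/182) = -36/91)
(-18612 - 1*12907) - A(-5*(4 + b(4))) = (-18612 - 1*12907) - 1*(-36/91) = (-18612 - 12907) + 36/91 = -31519 + 36/91 = -2868193/91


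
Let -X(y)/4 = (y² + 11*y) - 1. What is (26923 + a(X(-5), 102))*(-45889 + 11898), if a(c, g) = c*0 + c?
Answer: -919354577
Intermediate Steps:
X(y) = 4 - 44*y - 4*y² (X(y) = -4*((y² + 11*y) - 1) = -4*(-1 + y² + 11*y) = 4 - 44*y - 4*y²)
a(c, g) = c (a(c, g) = 0 + c = c)
(26923 + a(X(-5), 102))*(-45889 + 11898) = (26923 + (4 - 44*(-5) - 4*(-5)²))*(-45889 + 11898) = (26923 + (4 + 220 - 4*25))*(-33991) = (26923 + (4 + 220 - 100))*(-33991) = (26923 + 124)*(-33991) = 27047*(-33991) = -919354577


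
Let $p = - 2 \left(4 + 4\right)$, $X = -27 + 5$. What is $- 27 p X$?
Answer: $-9504$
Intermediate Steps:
$X = -22$
$p = -16$ ($p = \left(-2\right) 8 = -16$)
$- 27 p X = \left(-27\right) \left(-16\right) \left(-22\right) = 432 \left(-22\right) = -9504$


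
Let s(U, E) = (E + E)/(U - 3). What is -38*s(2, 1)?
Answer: 76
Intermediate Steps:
s(U, E) = 2*E/(-3 + U) (s(U, E) = (2*E)/(-3 + U) = 2*E/(-3 + U))
-38*s(2, 1) = -76/(-3 + 2) = -76/(-1) = -76*(-1) = -38*(-2) = 76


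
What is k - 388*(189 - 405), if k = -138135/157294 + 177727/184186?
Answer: 607008409649575/7242838171 ≈ 83808.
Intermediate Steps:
k = 628214407/7242838171 (k = -138135*1/157294 + 177727*(1/184186) = -138135/157294 + 177727/184186 = 628214407/7242838171 ≈ 0.086736)
k - 388*(189 - 405) = 628214407/7242838171 - 388*(189 - 405) = 628214407/7242838171 - 388*(-216) = 628214407/7242838171 - 1*(-83808) = 628214407/7242838171 + 83808 = 607008409649575/7242838171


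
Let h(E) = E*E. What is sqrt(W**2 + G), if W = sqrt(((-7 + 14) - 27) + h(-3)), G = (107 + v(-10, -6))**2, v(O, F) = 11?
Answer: sqrt(13913) ≈ 117.95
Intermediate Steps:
h(E) = E**2
G = 13924 (G = (107 + 11)**2 = 118**2 = 13924)
W = I*sqrt(11) (W = sqrt(((-7 + 14) - 27) + (-3)**2) = sqrt((7 - 27) + 9) = sqrt(-20 + 9) = sqrt(-11) = I*sqrt(11) ≈ 3.3166*I)
sqrt(W**2 + G) = sqrt((I*sqrt(11))**2 + 13924) = sqrt(-11 + 13924) = sqrt(13913)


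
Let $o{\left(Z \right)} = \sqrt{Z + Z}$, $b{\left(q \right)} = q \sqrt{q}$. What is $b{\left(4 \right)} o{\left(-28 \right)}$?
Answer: $16 i \sqrt{14} \approx 59.867 i$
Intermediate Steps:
$b{\left(q \right)} = q^{\frac{3}{2}}$
$o{\left(Z \right)} = \sqrt{2} \sqrt{Z}$ ($o{\left(Z \right)} = \sqrt{2 Z} = \sqrt{2} \sqrt{Z}$)
$b{\left(4 \right)} o{\left(-28 \right)} = 4^{\frac{3}{2}} \sqrt{2} \sqrt{-28} = 8 \sqrt{2} \cdot 2 i \sqrt{7} = 8 \cdot 2 i \sqrt{14} = 16 i \sqrt{14}$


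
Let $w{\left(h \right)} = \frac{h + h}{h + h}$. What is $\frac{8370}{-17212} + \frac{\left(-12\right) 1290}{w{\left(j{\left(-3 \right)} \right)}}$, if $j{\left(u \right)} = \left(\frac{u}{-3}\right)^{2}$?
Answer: $- \frac{133225065}{8606} \approx -15480.0$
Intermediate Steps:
$j{\left(u \right)} = \frac{u^{2}}{9}$ ($j{\left(u \right)} = \left(u \left(- \frac{1}{3}\right)\right)^{2} = \left(- \frac{u}{3}\right)^{2} = \frac{u^{2}}{9}$)
$w{\left(h \right)} = 1$ ($w{\left(h \right)} = \frac{2 h}{2 h} = 2 h \frac{1}{2 h} = 1$)
$\frac{8370}{-17212} + \frac{\left(-12\right) 1290}{w{\left(j{\left(-3 \right)} \right)}} = \frac{8370}{-17212} + \frac{\left(-12\right) 1290}{1} = 8370 \left(- \frac{1}{17212}\right) - 15480 = - \frac{4185}{8606} - 15480 = - \frac{133225065}{8606}$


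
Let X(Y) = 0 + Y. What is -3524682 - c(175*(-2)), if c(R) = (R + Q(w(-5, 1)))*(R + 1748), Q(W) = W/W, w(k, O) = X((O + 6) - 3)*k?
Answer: -3036780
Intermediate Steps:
X(Y) = Y
w(k, O) = k*(3 + O) (w(k, O) = ((O + 6) - 3)*k = ((6 + O) - 3)*k = (3 + O)*k = k*(3 + O))
Q(W) = 1
c(R) = (1 + R)*(1748 + R) (c(R) = (R + 1)*(R + 1748) = (1 + R)*(1748 + R))
-3524682 - c(175*(-2)) = -3524682 - (1748 + (175*(-2))**2 + 1749*(175*(-2))) = -3524682 - (1748 + (-350)**2 + 1749*(-350)) = -3524682 - (1748 + 122500 - 612150) = -3524682 - 1*(-487902) = -3524682 + 487902 = -3036780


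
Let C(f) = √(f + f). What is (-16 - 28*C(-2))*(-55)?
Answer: 880 + 3080*I ≈ 880.0 + 3080.0*I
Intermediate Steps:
C(f) = √2*√f (C(f) = √(2*f) = √2*√f)
(-16 - 28*C(-2))*(-55) = (-16 - 28*√2*√(-2))*(-55) = (-16 - 28*√2*I*√2)*(-55) = (-16 - 56*I)*(-55) = 880 + 3080*I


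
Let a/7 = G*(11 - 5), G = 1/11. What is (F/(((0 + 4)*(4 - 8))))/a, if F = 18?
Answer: -33/112 ≈ -0.29464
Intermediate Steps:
G = 1/11 ≈ 0.090909
a = 42/11 (a = 7*((11 - 5)/11) = 7*((1/11)*6) = 7*(6/11) = 42/11 ≈ 3.8182)
(F/(((0 + 4)*(4 - 8))))/a = (18/(((0 + 4)*(4 - 8))))/(42/11) = (18/((4*(-4))))*(11/42) = (18/(-16))*(11/42) = (18*(-1/16))*(11/42) = -9/8*11/42 = -33/112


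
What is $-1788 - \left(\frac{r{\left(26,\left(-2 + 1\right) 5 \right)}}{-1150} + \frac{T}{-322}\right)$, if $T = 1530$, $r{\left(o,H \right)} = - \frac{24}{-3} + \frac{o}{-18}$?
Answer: $- \frac{129195937}{72450} \approx -1783.2$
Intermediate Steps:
$r{\left(o,H \right)} = 8 - \frac{o}{18}$ ($r{\left(o,H \right)} = \left(-24\right) \left(- \frac{1}{3}\right) + o \left(- \frac{1}{18}\right) = 8 - \frac{o}{18}$)
$-1788 - \left(\frac{r{\left(26,\left(-2 + 1\right) 5 \right)}}{-1150} + \frac{T}{-322}\right) = -1788 - \left(\frac{8 - \frac{13}{9}}{-1150} + \frac{1530}{-322}\right) = -1788 - \left(\left(8 - \frac{13}{9}\right) \left(- \frac{1}{1150}\right) + 1530 \left(- \frac{1}{322}\right)\right) = -1788 - \left(\frac{59}{9} \left(- \frac{1}{1150}\right) - \frac{765}{161}\right) = -1788 - \left(- \frac{59}{10350} - \frac{765}{161}\right) = -1788 - - \frac{344663}{72450} = -1788 + \frac{344663}{72450} = - \frac{129195937}{72450}$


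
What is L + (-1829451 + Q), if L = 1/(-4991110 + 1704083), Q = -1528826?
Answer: -11038747172480/3287027 ≈ -3.3583e+6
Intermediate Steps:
L = -1/3287027 (L = 1/(-3287027) = -1/3287027 ≈ -3.0423e-7)
L + (-1829451 + Q) = -1/3287027 + (-1829451 - 1528826) = -1/3287027 - 3358277 = -11038747172480/3287027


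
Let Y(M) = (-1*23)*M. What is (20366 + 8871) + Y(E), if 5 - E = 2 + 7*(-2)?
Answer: 28846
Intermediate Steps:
E = 17 (E = 5 - (2 + 7*(-2)) = 5 - (2 - 14) = 5 - 1*(-12) = 5 + 12 = 17)
Y(M) = -23*M
(20366 + 8871) + Y(E) = (20366 + 8871) - 23*17 = 29237 - 391 = 28846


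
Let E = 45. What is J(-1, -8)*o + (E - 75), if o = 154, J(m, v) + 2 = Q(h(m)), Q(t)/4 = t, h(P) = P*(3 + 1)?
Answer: -2802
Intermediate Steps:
h(P) = 4*P (h(P) = P*4 = 4*P)
Q(t) = 4*t
J(m, v) = -2 + 16*m (J(m, v) = -2 + 4*(4*m) = -2 + 16*m)
J(-1, -8)*o + (E - 75) = (-2 + 16*(-1))*154 + (45 - 75) = (-2 - 16)*154 - 30 = -18*154 - 30 = -2772 - 30 = -2802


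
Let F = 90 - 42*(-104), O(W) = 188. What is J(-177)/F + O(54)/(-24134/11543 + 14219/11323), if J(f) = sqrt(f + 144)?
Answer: -24571861132/109139365 + I*sqrt(33)/4458 ≈ -225.14 + 0.0012886*I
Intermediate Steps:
J(f) = sqrt(144 + f)
F = 4458 (F = 90 + 4368 = 4458)
J(-177)/F + O(54)/(-24134/11543 + 14219/11323) = sqrt(144 - 177)/4458 + 188/(-24134/11543 + 14219/11323) = sqrt(-33)*(1/4458) + 188/(-24134*1/11543 + 14219*(1/11323)) = (I*sqrt(33))*(1/4458) + 188/(-24134/11543 + 14219/11323) = I*sqrt(33)/4458 + 188/(-109139365/130701389) = I*sqrt(33)/4458 + 188*(-130701389/109139365) = I*sqrt(33)/4458 - 24571861132/109139365 = -24571861132/109139365 + I*sqrt(33)/4458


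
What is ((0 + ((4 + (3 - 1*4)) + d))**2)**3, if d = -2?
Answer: 1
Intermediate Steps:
((0 + ((4 + (3 - 1*4)) + d))**2)**3 = ((0 + ((4 + (3 - 1*4)) - 2))**2)**3 = ((0 + ((4 + (3 - 4)) - 2))**2)**3 = ((0 + ((4 - 1) - 2))**2)**3 = ((0 + (3 - 2))**2)**3 = ((0 + 1)**2)**3 = (1**2)**3 = 1**3 = 1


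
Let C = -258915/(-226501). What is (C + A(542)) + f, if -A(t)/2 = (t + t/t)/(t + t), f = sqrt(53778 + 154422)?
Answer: 17341887/122763542 + 10*sqrt(2082) ≈ 456.43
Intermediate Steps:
f = 10*sqrt(2082) (f = sqrt(208200) = 10*sqrt(2082) ≈ 456.29)
A(t) = -(1 + t)/t (A(t) = -2*(t + t/t)/(t + t) = -2*(t + 1)/(2*t) = -2*(1 + t)*1/(2*t) = -(1 + t)/t)
C = 258915/226501 (C = -258915*(-1/226501) = 258915/226501 ≈ 1.1431)
(C + A(542)) + f = (258915/226501 + (-1 - 1*542)/542) + 10*sqrt(2082) = (258915/226501 + (-1 - 542)/542) + 10*sqrt(2082) = (258915/226501 + (1/542)*(-543)) + 10*sqrt(2082) = (258915/226501 - 543/542) + 10*sqrt(2082) = 17341887/122763542 + 10*sqrt(2082)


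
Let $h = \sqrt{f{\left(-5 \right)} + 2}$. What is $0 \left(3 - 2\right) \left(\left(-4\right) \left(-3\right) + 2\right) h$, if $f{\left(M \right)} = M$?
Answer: $0$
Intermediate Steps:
$h = i \sqrt{3}$ ($h = \sqrt{-5 + 2} = \sqrt{-3} = i \sqrt{3} \approx 1.732 i$)
$0 \left(3 - 2\right) \left(\left(-4\right) \left(-3\right) + 2\right) h = 0 \left(3 - 2\right) \left(\left(-4\right) \left(-3\right) + 2\right) i \sqrt{3} = 0 \cdot 1 \left(12 + 2\right) i \sqrt{3} = 0 \cdot 14 i \sqrt{3} = 0 i \sqrt{3} = 0$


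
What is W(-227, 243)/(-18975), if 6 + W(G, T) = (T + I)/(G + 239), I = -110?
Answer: -61/227700 ≈ -0.00026790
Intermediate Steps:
W(G, T) = -6 + (-110 + T)/(239 + G) (W(G, T) = -6 + (T - 110)/(G + 239) = -6 + (-110 + T)/(239 + G))
W(-227, 243)/(-18975) = ((-1544 + 243 - 6*(-227))/(239 - 227))/(-18975) = ((-1544 + 243 + 1362)/12)*(-1/18975) = ((1/12)*61)*(-1/18975) = (61/12)*(-1/18975) = -61/227700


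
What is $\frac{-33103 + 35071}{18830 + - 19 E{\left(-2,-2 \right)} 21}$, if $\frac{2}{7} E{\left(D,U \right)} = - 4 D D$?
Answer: $\frac{984}{20587} \approx 0.047797$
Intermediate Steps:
$E{\left(D,U \right)} = - 14 D^{2}$ ($E{\left(D,U \right)} = \frac{7 - 4 D D}{2} = \frac{7 \left(- 4 D^{2}\right)}{2} = - 14 D^{2}$)
$\frac{-33103 + 35071}{18830 + - 19 E{\left(-2,-2 \right)} 21} = \frac{-33103 + 35071}{18830 + - 19 \left(- 14 \left(-2\right)^{2}\right) 21} = \frac{1968}{18830 + - 19 \left(\left(-14\right) 4\right) 21} = \frac{1968}{18830 + \left(-19\right) \left(-56\right) 21} = \frac{1968}{18830 + 1064 \cdot 21} = \frac{1968}{18830 + 22344} = \frac{1968}{41174} = 1968 \cdot \frac{1}{41174} = \frac{984}{20587}$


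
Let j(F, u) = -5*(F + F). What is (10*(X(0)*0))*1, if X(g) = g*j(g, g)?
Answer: 0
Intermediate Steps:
j(F, u) = -10*F
X(g) = -10*g² (X(g) = g*(-10*g) = -10*g²)
(10*(X(0)*0))*1 = (10*(-10*0²*0))*1 = (10*(-10*0*0))*1 = (10*(0*0))*1 = (10*0)*1 = 0*1 = 0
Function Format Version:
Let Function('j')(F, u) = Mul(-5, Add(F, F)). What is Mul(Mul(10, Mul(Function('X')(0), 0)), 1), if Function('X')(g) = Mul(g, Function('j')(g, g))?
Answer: 0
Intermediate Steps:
Function('j')(F, u) = Mul(-10, F) (Function('j')(F, u) = Mul(-5, Mul(2, F)) = Mul(-10, F))
Function('X')(g) = Mul(-10, Pow(g, 2)) (Function('X')(g) = Mul(g, Mul(-10, g)) = Mul(-10, Pow(g, 2)))
Mul(Mul(10, Mul(Function('X')(0), 0)), 1) = Mul(Mul(10, Mul(Mul(-10, Pow(0, 2)), 0)), 1) = Mul(Mul(10, Mul(Mul(-10, 0), 0)), 1) = Mul(Mul(10, Mul(0, 0)), 1) = Mul(Mul(10, 0), 1) = Mul(0, 1) = 0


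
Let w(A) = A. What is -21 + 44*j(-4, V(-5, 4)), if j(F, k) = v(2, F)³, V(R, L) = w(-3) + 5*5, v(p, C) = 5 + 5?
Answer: 43979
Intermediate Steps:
v(p, C) = 10
V(R, L) = 22 (V(R, L) = -3 + 5*5 = -3 + 25 = 22)
j(F, k) = 1000 (j(F, k) = 10³ = 1000)
-21 + 44*j(-4, V(-5, 4)) = -21 + 44*1000 = -21 + 44000 = 43979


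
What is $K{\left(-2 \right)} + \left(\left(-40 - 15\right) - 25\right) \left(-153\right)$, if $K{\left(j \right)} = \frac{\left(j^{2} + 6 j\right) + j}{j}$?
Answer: $12245$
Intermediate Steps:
$K{\left(j \right)} = \frac{j^{2} + 7 j}{j}$
$K{\left(-2 \right)} + \left(\left(-40 - 15\right) - 25\right) \left(-153\right) = \left(7 - 2\right) + \left(\left(-40 - 15\right) - 25\right) \left(-153\right) = 5 + \left(-55 - 25\right) \left(-153\right) = 5 - -12240 = 5 + 12240 = 12245$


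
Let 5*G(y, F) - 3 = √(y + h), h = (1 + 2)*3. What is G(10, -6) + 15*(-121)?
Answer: -9072/5 + √19/5 ≈ -1813.5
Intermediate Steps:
h = 9 (h = 3*3 = 9)
G(y, F) = ⅗ + √(9 + y)/5 (G(y, F) = ⅗ + √(y + 9)/5 = ⅗ + √(9 + y)/5)
G(10, -6) + 15*(-121) = (⅗ + √(9 + 10)/5) + 15*(-121) = (⅗ + √19/5) - 1815 = -9072/5 + √19/5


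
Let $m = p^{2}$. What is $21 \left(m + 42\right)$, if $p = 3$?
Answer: $1071$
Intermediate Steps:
$m = 9$ ($m = 3^{2} = 9$)
$21 \left(m + 42\right) = 21 \left(9 + 42\right) = 21 \cdot 51 = 1071$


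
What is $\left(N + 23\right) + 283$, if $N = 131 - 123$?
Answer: $314$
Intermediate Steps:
$N = 8$
$\left(N + 23\right) + 283 = \left(8 + 23\right) + 283 = 31 + 283 = 314$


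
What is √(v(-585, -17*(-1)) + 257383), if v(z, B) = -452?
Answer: √256931 ≈ 506.88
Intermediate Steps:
√(v(-585, -17*(-1)) + 257383) = √(-452 + 257383) = √256931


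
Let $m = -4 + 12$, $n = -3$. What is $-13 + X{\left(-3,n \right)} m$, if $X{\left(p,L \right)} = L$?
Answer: $-37$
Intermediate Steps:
$m = 8$
$-13 + X{\left(-3,n \right)} m = -13 - 24 = -37$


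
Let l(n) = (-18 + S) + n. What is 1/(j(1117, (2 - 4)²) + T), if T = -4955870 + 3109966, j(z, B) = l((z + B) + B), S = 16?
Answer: -1/1844781 ≈ -5.4207e-7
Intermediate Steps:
l(n) = -2 + n (l(n) = (-18 + 16) + n = -2 + n)
j(z, B) = -2 + z + 2*B (j(z, B) = -2 + ((z + B) + B) = -2 + ((B + z) + B) = -2 + (z + 2*B) = -2 + z + 2*B)
T = -1845904
1/(j(1117, (2 - 4)²) + T) = 1/((-2 + 1117 + 2*(2 - 4)²) - 1845904) = 1/((-2 + 1117 + 2*(-2)²) - 1845904) = 1/((-2 + 1117 + 2*4) - 1845904) = 1/((-2 + 1117 + 8) - 1845904) = 1/(1123 - 1845904) = 1/(-1844781) = -1/1844781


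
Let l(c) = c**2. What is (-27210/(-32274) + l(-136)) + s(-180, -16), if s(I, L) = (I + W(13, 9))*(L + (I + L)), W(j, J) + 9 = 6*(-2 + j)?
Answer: 239757323/5379 ≈ 44573.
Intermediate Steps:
W(j, J) = -21 + 6*j (W(j, J) = -9 + 6*(-2 + j) = -9 + (-12 + 6*j) = -21 + 6*j)
s(I, L) = (57 + I)*(I + 2*L) (s(I, L) = (I + (-21 + 6*13))*(L + (I + L)) = (I + (-21 + 78))*(I + 2*L) = (I + 57)*(I + 2*L) = (57 + I)*(I + 2*L))
(-27210/(-32274) + l(-136)) + s(-180, -16) = (-27210/(-32274) + (-136)**2) + ((-180)**2 + 57*(-180) + 114*(-16) + 2*(-180)*(-16)) = (-27210*(-1/32274) + 18496) + (32400 - 10260 - 1824 + 5760) = (4535/5379 + 18496) + 26076 = 99494519/5379 + 26076 = 239757323/5379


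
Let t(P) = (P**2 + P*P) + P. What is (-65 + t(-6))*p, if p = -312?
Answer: -312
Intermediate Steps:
t(P) = P + 2*P**2 (t(P) = (P**2 + P**2) + P = 2*P**2 + P = P + 2*P**2)
(-65 + t(-6))*p = (-65 - 6*(1 + 2*(-6)))*(-312) = (-65 - 6*(1 - 12))*(-312) = (-65 - 6*(-11))*(-312) = (-65 + 66)*(-312) = 1*(-312) = -312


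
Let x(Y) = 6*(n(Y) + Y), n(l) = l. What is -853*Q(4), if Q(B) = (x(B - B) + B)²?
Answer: -13648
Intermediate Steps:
x(Y) = 12*Y (x(Y) = 6*(Y + Y) = 6*(2*Y) = 12*Y)
Q(B) = B² (Q(B) = (12*(B - B) + B)² = (12*0 + B)² = (0 + B)² = B²)
-853*Q(4) = -853*4² = -853*16 = -13648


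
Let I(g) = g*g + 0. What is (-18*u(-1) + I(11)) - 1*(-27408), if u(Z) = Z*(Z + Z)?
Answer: 27493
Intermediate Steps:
u(Z) = 2*Z² (u(Z) = Z*(2*Z) = 2*Z²)
I(g) = g² (I(g) = g² + 0 = g²)
(-18*u(-1) + I(11)) - 1*(-27408) = (-36*(-1)² + 11²) - 1*(-27408) = (-36 + 121) + 27408 = 85 + 27408 = 27493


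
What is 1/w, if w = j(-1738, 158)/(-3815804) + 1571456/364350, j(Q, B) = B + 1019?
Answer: 695144093700/2997969625337 ≈ 0.23187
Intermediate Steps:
j(Q, B) = 1019 + B
w = 2997969625337/695144093700 (w = (1019 + 158)/(-3815804) + 1571456/364350 = 1177*(-1/3815804) + 1571456*(1/364350) = -1177/3815804 + 785728/182175 = 2997969625337/695144093700 ≈ 4.3127)
1/w = 1/(2997969625337/695144093700) = 695144093700/2997969625337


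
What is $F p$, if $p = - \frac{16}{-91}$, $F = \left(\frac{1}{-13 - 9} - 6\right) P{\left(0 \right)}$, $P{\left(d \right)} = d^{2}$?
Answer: $0$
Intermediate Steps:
$F = 0$ ($F = \left(\frac{1}{-13 - 9} - 6\right) 0^{2} = \left(\frac{1}{-22} - 6\right) 0 = \left(- \frac{1}{22} - 6\right) 0 = \left(- \frac{133}{22}\right) 0 = 0$)
$p = \frac{16}{91}$ ($p = \left(-16\right) \left(- \frac{1}{91}\right) = \frac{16}{91} \approx 0.17582$)
$F p = 0 \cdot \frac{16}{91} = 0$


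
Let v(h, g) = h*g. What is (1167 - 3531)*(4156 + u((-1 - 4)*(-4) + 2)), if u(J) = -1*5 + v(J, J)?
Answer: -10957140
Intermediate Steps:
v(h, g) = g*h
u(J) = -5 + J**2 (u(J) = -1*5 + J*J = -5 + J**2)
(1167 - 3531)*(4156 + u((-1 - 4)*(-4) + 2)) = (1167 - 3531)*(4156 + (-5 + ((-1 - 4)*(-4) + 2)**2)) = -2364*(4156 + (-5 + (-5*(-4) + 2)**2)) = -2364*(4156 + (-5 + (20 + 2)**2)) = -2364*(4156 + (-5 + 22**2)) = -2364*(4156 + (-5 + 484)) = -2364*(4156 + 479) = -2364*4635 = -10957140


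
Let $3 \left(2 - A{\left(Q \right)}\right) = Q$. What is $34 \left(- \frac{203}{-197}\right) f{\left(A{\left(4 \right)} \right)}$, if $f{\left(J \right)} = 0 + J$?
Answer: $\frac{13804}{591} \approx 23.357$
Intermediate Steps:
$A{\left(Q \right)} = 2 - \frac{Q}{3}$
$f{\left(J \right)} = J$
$34 \left(- \frac{203}{-197}\right) f{\left(A{\left(4 \right)} \right)} = 34 \left(- \frac{203}{-197}\right) \left(2 - \frac{4}{3}\right) = 34 \left(\left(-203\right) \left(- \frac{1}{197}\right)\right) \left(2 - \frac{4}{3}\right) = 34 \cdot \frac{203}{197} \cdot \frac{2}{3} = \frac{6902}{197} \cdot \frac{2}{3} = \frac{13804}{591}$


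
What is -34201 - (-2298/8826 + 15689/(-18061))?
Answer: -908612972049/26567731 ≈ -34200.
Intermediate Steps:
-34201 - (-2298/8826 + 15689/(-18061)) = -34201 - (-2298*1/8826 + 15689*(-1/18061)) = -34201 - (-383/1471 - 15689/18061) = -34201 - 1*(-29995882/26567731) = -34201 + 29995882/26567731 = -908612972049/26567731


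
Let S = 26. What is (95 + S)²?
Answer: 14641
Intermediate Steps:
(95 + S)² = (95 + 26)² = 121² = 14641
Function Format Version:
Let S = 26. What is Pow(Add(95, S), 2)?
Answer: 14641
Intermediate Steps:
Pow(Add(95, S), 2) = Pow(Add(95, 26), 2) = Pow(121, 2) = 14641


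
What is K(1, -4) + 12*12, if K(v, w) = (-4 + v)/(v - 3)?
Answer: 291/2 ≈ 145.50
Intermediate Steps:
K(v, w) = (-4 + v)/(-3 + v)
K(1, -4) + 12*12 = (-4 + 1)/(-3 + 1) + 12*12 = -3/(-2) + 144 = -½*(-3) + 144 = 3/2 + 144 = 291/2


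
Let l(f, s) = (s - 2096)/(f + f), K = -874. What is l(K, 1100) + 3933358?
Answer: 1718877695/437 ≈ 3.9334e+6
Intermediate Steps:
l(f, s) = (-2096 + s)/(2*f) (l(f, s) = (-2096 + s)/((2*f)) = (-2096 + s)*(1/(2*f)) = (-2096 + s)/(2*f))
l(K, 1100) + 3933358 = (½)*(-2096 + 1100)/(-874) + 3933358 = (½)*(-1/874)*(-996) + 3933358 = 249/437 + 3933358 = 1718877695/437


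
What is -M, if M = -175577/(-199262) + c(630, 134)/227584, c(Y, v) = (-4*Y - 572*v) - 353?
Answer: -1722357319/3239203072 ≈ -0.53172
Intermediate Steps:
c(Y, v) = -353 - 572*v - 4*Y (c(Y, v) = (-572*v - 4*Y) - 353 = -353 - 572*v - 4*Y)
M = 1722357319/3239203072 (M = -175577/(-199262) + (-353 - 572*134 - 4*630)/227584 = -175577*(-1/199262) + (-353 - 76648 - 2520)*(1/227584) = 175577/199262 - 79521*1/227584 = 175577/199262 - 79521/227584 = 1722357319/3239203072 ≈ 0.53172)
-M = -1*1722357319/3239203072 = -1722357319/3239203072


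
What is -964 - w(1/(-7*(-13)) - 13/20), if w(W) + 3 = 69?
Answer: -1030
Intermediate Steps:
w(W) = 66 (w(W) = -3 + 69 = 66)
-964 - w(1/(-7*(-13)) - 13/20) = -964 - 1*66 = -964 - 66 = -1030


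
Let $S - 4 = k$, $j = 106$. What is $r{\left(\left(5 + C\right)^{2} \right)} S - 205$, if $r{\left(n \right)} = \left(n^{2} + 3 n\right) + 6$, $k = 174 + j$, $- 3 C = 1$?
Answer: $\frac{12534491}{81} \approx 1.5475 \cdot 10^{5}$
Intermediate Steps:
$C = - \frac{1}{3}$ ($C = \left(- \frac{1}{3}\right) 1 = - \frac{1}{3} \approx -0.33333$)
$k = 280$ ($k = 174 + 106 = 280$)
$S = 284$ ($S = 4 + 280 = 284$)
$r{\left(n \right)} = 6 + n^{2} + 3 n$
$r{\left(\left(5 + C\right)^{2} \right)} S - 205 = \left(6 + \left(\left(5 - \frac{1}{3}\right)^{2}\right)^{2} + 3 \left(5 - \frac{1}{3}\right)^{2}\right) 284 - 205 = \left(6 + \left(\left(\frac{14}{3}\right)^{2}\right)^{2} + 3 \left(\frac{14}{3}\right)^{2}\right) 284 - 205 = \left(6 + \left(\frac{196}{9}\right)^{2} + 3 \cdot \frac{196}{9}\right) 284 - 205 = \left(6 + \frac{38416}{81} + \frac{196}{3}\right) 284 - 205 = \frac{44194}{81} \cdot 284 - 205 = \frac{12551096}{81} - 205 = \frac{12534491}{81}$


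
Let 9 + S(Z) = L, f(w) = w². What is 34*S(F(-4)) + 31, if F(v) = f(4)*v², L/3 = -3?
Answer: -581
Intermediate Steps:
L = -9 (L = 3*(-3) = -9)
F(v) = 16*v² (F(v) = 4²*v² = 16*v²)
S(Z) = -18 (S(Z) = -9 - 9 = -18)
34*S(F(-4)) + 31 = 34*(-18) + 31 = -612 + 31 = -581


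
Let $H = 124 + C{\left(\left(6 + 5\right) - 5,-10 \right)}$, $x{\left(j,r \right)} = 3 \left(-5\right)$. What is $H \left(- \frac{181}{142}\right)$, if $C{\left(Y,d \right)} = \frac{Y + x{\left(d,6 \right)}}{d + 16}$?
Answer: $- \frac{44345}{284} \approx -156.14$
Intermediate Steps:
$x{\left(j,r \right)} = -15$
$C{\left(Y,d \right)} = \frac{-15 + Y}{16 + d}$ ($C{\left(Y,d \right)} = \frac{Y - 15}{d + 16} = \frac{-15 + Y}{16 + d}$)
$H = \frac{245}{2}$ ($H = 124 + \frac{-15 + \left(\left(6 + 5\right) - 5\right)}{16 - 10} = 124 + \frac{-15 + \left(11 - 5\right)}{6} = 124 + \frac{-15 + 6}{6} = 124 + \frac{1}{6} \left(-9\right) = 124 - \frac{3}{2} = \frac{245}{2} \approx 122.5$)
$H \left(- \frac{181}{142}\right) = \frac{245 \left(- \frac{181}{142}\right)}{2} = \frac{245 \left(\left(-181\right) \frac{1}{142}\right)}{2} = \frac{245}{2} \left(- \frac{181}{142}\right) = - \frac{44345}{284}$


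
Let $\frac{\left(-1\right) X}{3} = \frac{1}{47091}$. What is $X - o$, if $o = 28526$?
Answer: $- \frac{447772623}{15697} \approx -28526.0$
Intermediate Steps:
$X = - \frac{1}{15697}$ ($X = - \frac{3}{47091} = \left(-3\right) \frac{1}{47091} = - \frac{1}{15697} \approx -6.3706 \cdot 10^{-5}$)
$X - o = - \frac{1}{15697} - 28526 = - \frac{447772623}{15697}$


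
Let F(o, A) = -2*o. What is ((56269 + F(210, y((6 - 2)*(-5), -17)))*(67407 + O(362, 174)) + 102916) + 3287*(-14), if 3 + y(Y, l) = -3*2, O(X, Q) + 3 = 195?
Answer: 3775393449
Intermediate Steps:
O(X, Q) = 192 (O(X, Q) = -3 + 195 = 192)
y(Y, l) = -9 (y(Y, l) = -3 - 3*2 = -3 - 6 = -9)
((56269 + F(210, y((6 - 2)*(-5), -17)))*(67407 + O(362, 174)) + 102916) + 3287*(-14) = ((56269 - 2*210)*(67407 + 192) + 102916) + 3287*(-14) = ((56269 - 420)*67599 + 102916) - 46018 = (55849*67599 + 102916) - 46018 = (3775336551 + 102916) - 46018 = 3775439467 - 46018 = 3775393449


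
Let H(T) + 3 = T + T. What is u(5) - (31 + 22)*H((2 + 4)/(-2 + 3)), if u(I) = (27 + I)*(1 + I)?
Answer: -285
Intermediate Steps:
H(T) = -3 + 2*T (H(T) = -3 + (T + T) = -3 + 2*T)
u(I) = (1 + I)*(27 + I)
u(5) - (31 + 22)*H((2 + 4)/(-2 + 3)) = (27 + 5² + 28*5) - (31 + 22)*(-3 + 2*((2 + 4)/(-2 + 3))) = (27 + 25 + 140) - 53*(-3 + 2*(6/1)) = 192 - 53*(-3 + 2*(6*1)) = 192 - 53*(-3 + 2*6) = 192 - 53*(-3 + 12) = 192 - 53*9 = 192 - 1*477 = 192 - 477 = -285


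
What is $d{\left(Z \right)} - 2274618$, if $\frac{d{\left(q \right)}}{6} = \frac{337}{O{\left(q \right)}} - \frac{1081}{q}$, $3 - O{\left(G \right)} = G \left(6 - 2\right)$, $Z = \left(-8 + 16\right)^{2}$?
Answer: $- \frac{18416192511}{8096} \approx -2.2747 \cdot 10^{6}$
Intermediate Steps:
$Z = 64$ ($Z = 8^{2} = 64$)
$O{\left(G \right)} = 3 - 4 G$ ($O{\left(G \right)} = 3 - G \left(6 - 2\right) = 3 - G 4 = 3 - 4 G$)
$d{\left(q \right)} = - \frac{6486}{q} + \frac{2022}{3 - 4 q}$ ($d{\left(q \right)} = 6 \left(\frac{337}{3 - 4 q} - \frac{1081}{q}\right) = 6 \left(- \frac{1081}{q} + \frac{337}{3 - 4 q}\right) = - \frac{6486}{q} + \frac{2022}{3 - 4 q}$)
$d{\left(Z \right)} - 2274618 = \frac{6 \left(3243 - 298304\right)}{64 \left(-3 + 4 \cdot 64\right)} - 2274618 = 6 \cdot \frac{1}{64} \frac{1}{-3 + 256} \left(3243 - 298304\right) - 2274618 = 6 \cdot \frac{1}{64} \cdot \frac{1}{253} \left(-295061\right) - 2274618 = - \frac{885183}{8096} - 2274618 = - \frac{18416192511}{8096}$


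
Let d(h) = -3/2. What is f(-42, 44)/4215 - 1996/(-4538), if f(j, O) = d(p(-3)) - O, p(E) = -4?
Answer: 8206661/19127670 ≈ 0.42905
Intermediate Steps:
d(h) = -3/2 (d(h) = -3*½ = -3/2)
f(j, O) = -3/2 - O
f(-42, 44)/4215 - 1996/(-4538) = (-3/2 - 1*44)/4215 - 1996/(-4538) = (-3/2 - 44)*(1/4215) - 1996*(-1/4538) = -91/2*1/4215 + 998/2269 = -91/8430 + 998/2269 = 8206661/19127670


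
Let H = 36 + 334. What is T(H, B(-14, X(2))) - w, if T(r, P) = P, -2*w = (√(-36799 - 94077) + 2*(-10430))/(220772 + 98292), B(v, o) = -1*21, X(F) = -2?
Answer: -3355387/159532 + I*√32719/319064 ≈ -21.033 + 0.00056692*I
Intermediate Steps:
B(v, o) = -21
H = 370
w = 5215/159532 - I*√32719/319064 (w = -(√(-36799 - 94077) + 2*(-10430))/(2*(220772 + 98292)) = -(√(-130876) - 20860)/(2*319064) = -(2*I*√32719 - 20860)/(2*319064) = -(-20860 + 2*I*√32719)/(2*319064) = -(-5215/79766 + I*√32719/159532)/2 = 5215/159532 - I*√32719/319064 ≈ 0.032689 - 0.00056692*I)
T(H, B(-14, X(2))) - w = -21 - (5215/159532 - I*√32719/319064) = -21 + (-5215/159532 + I*√32719/319064) = -3355387/159532 + I*√32719/319064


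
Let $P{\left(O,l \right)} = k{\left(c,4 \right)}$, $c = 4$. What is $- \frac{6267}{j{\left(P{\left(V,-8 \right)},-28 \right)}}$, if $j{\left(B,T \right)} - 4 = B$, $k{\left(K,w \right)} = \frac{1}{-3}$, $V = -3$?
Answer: $- \frac{18801}{11} \approx -1709.2$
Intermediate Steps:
$k{\left(K,w \right)} = - \frac{1}{3}$
$P{\left(O,l \right)} = - \frac{1}{3}$
$j{\left(B,T \right)} = 4 + B$
$- \frac{6267}{j{\left(P{\left(V,-8 \right)},-28 \right)}} = - \frac{6267}{4 - \frac{1}{3}} = - \frac{6267}{\frac{11}{3}} = \left(-6267\right) \frac{3}{11} = - \frac{18801}{11}$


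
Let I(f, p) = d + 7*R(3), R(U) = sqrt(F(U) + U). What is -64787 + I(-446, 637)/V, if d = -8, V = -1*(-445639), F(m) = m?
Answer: -28871613901/445639 + 7*sqrt(6)/445639 ≈ -64787.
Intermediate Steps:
V = 445639
R(U) = sqrt(2)*sqrt(U) (R(U) = sqrt(U + U) = sqrt(2*U) = sqrt(2)*sqrt(U))
I(f, p) = -8 + 7*sqrt(6) (I(f, p) = -8 + 7*(sqrt(2)*sqrt(3)) = -8 + 7*sqrt(6))
-64787 + I(-446, 637)/V = -64787 + (-8 + 7*sqrt(6))/445639 = -64787 + (-8 + 7*sqrt(6))*(1/445639) = -64787 + (-8/445639 + 7*sqrt(6)/445639) = -28871613901/445639 + 7*sqrt(6)/445639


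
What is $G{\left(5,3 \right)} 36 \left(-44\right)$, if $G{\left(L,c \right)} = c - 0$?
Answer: $-4752$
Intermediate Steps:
$G{\left(L,c \right)} = c$ ($G{\left(L,c \right)} = c + 0 = c$)
$G{\left(5,3 \right)} 36 \left(-44\right) = 3 \cdot 36 \left(-44\right) = 108 \left(-44\right) = -4752$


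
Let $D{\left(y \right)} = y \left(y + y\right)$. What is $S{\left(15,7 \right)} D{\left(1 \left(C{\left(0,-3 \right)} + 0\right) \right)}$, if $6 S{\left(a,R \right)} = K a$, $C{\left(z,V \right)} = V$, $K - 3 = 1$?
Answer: $180$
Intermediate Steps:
$K = 4$ ($K = 3 + 1 = 4$)
$S{\left(a,R \right)} = \frac{2 a}{3}$ ($S{\left(a,R \right)} = \frac{4 a}{6} = \frac{2 a}{3}$)
$D{\left(y \right)} = 2 y^{2}$ ($D{\left(y \right)} = y 2 y = 2 y^{2}$)
$S{\left(15,7 \right)} D{\left(1 \left(C{\left(0,-3 \right)} + 0\right) \right)} = \frac{2}{3} \cdot 15 \cdot 2 \left(1 \left(-3 + 0\right)\right)^{2} = 10 \cdot 2 \left(1 \left(-3\right)\right)^{2} = 10 \cdot 2 \left(-3\right)^{2} = 10 \cdot 2 \cdot 9 = 10 \cdot 18 = 180$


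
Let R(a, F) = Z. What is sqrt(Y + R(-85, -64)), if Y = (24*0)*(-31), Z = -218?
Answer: I*sqrt(218) ≈ 14.765*I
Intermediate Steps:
R(a, F) = -218
Y = 0 (Y = 0*(-31) = 0)
sqrt(Y + R(-85, -64)) = sqrt(0 - 218) = sqrt(-218) = I*sqrt(218)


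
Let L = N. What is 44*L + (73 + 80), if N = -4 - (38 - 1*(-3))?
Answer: -1827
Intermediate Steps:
N = -45 (N = -4 - (38 + 3) = -4 - 1*41 = -4 - 41 = -45)
L = -45
44*L + (73 + 80) = 44*(-45) + (73 + 80) = -1980 + 153 = -1827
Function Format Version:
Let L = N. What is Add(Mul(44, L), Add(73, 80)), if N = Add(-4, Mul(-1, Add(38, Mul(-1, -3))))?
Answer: -1827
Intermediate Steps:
N = -45 (N = Add(-4, Mul(-1, Add(38, 3))) = Add(-4, Mul(-1, 41)) = Add(-4, -41) = -45)
L = -45
Add(Mul(44, L), Add(73, 80)) = Add(Mul(44, -45), Add(73, 80)) = Add(-1980, 153) = -1827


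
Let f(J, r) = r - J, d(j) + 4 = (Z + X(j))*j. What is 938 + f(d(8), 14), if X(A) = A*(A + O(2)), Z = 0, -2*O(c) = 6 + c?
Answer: 700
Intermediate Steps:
O(c) = -3 - c/2 (O(c) = -(6 + c)/2 = -3 - c/2)
X(A) = A*(-4 + A) (X(A) = A*(A + (-3 - 1/2*2)) = A*(A + (-3 - 1)) = A*(A - 4) = A*(-4 + A))
d(j) = -4 + j**2*(-4 + j) (d(j) = -4 + (0 + j*(-4 + j))*j = -4 + (j*(-4 + j))*j = -4 + j**2*(-4 + j))
938 + f(d(8), 14) = 938 + (14 - (-4 + 8**2*(-4 + 8))) = 938 + (14 - (-4 + 64*4)) = 938 + (14 - (-4 + 256)) = 938 + (14 - 1*252) = 938 + (14 - 252) = 938 - 238 = 700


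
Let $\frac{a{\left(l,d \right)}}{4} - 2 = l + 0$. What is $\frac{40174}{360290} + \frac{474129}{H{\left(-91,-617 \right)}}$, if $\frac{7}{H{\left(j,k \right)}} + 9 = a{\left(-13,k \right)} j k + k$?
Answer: $- \frac{30151571913567523}{180145} \approx -1.6737 \cdot 10^{11}$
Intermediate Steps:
$a{\left(l,d \right)} = 8 + 4 l$ ($a{\left(l,d \right)} = 8 + 4 \left(l + 0\right) = 8 + 4 l$)
$H{\left(j,k \right)} = \frac{7}{-9 + k - 44 j k}$ ($H{\left(j,k \right)} = \frac{7}{-9 + \left(\left(8 + 4 \left(-13\right)\right) j k + k\right)} = \frac{7}{-9 + \left(\left(8 - 52\right) j k + k\right)} = \frac{7}{-9 + \left(- 44 j k + k\right)} = \frac{7}{-9 - \left(- k + 44 j k\right)} = \frac{7}{-9 + k - 44 j k}$)
$\frac{40174}{360290} + \frac{474129}{H{\left(-91,-617 \right)}} = \frac{40174}{360290} + \frac{474129}{\left(-7\right) \frac{1}{9 - -617 + 44 \left(-91\right) \left(-617\right)}} = 40174 \cdot \frac{1}{360290} + \frac{474129}{\left(-7\right) \frac{1}{9 + 617 + 2470468}} = \frac{20087}{180145} + \frac{474129}{\left(-7\right) \frac{1}{2471094}} = \frac{20087}{180145} + \frac{474129}{- \frac{7}{2471094}} = \frac{20087}{180145} + 474129 \left(- \frac{2471094}{7}\right) = \frac{20087}{180145} - \frac{1171617327126}{7} = - \frac{30151571913567523}{180145}$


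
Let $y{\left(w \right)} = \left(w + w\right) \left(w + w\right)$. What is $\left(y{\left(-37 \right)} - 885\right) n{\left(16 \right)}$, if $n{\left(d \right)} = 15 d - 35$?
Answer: $941155$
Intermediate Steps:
$n{\left(d \right)} = -35 + 15 d$
$y{\left(w \right)} = 4 w^{2}$ ($y{\left(w \right)} = 2 w 2 w = 4 w^{2}$)
$\left(y{\left(-37 \right)} - 885\right) n{\left(16 \right)} = \left(4 \left(-37\right)^{2} - 885\right) \left(-35 + 15 \cdot 16\right) = \left(4 \cdot 1369 - 885\right) \left(-35 + 240\right) = \left(5476 - 885\right) 205 = 4591 \cdot 205 = 941155$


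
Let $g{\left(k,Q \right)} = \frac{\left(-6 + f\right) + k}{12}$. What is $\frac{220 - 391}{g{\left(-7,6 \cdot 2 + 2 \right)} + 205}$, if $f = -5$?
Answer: $- \frac{342}{407} \approx -0.84029$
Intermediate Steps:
$g{\left(k,Q \right)} = - \frac{11}{12} + \frac{k}{12}$ ($g{\left(k,Q \right)} = \frac{\left(-6 - 5\right) + k}{12} = \left(-11 + k\right) \frac{1}{12} = - \frac{11}{12} + \frac{k}{12}$)
$\frac{220 - 391}{g{\left(-7,6 \cdot 2 + 2 \right)} + 205} = \frac{220 - 391}{\left(- \frac{11}{12} + \frac{1}{12} \left(-7\right)\right) + 205} = - \frac{171}{\left(- \frac{11}{12} - \frac{7}{12}\right) + 205} = - \frac{171}{- \frac{3}{2} + 205} = - \frac{171}{\frac{407}{2}} = \left(-171\right) \frac{2}{407} = - \frac{342}{407}$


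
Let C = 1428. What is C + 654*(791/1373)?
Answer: 2477958/1373 ≈ 1804.8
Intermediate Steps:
C + 654*(791/1373) = 1428 + 654*(791/1373) = 1428 + 517314/1373 = 2477958/1373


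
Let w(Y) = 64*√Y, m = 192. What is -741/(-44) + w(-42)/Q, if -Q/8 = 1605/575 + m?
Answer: 741/44 - 920*I*√42/22401 ≈ 16.841 - 0.26616*I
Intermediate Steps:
Q = -179208/115 (Q = -8*(1605/575 + 192) = -8*(1605*(1/575) + 192) = -8*(321/115 + 192) = -8*22401/115 = -179208/115 ≈ -1558.3)
-741/(-44) + w(-42)/Q = -741/(-44) + (64*√(-42))/(-179208/115) = -741*(-1/44) + (64*(I*√42))*(-115/179208) = 741/44 + (64*I*√42)*(-115/179208) = 741/44 - 920*I*√42/22401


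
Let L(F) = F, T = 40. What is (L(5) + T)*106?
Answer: 4770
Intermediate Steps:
(L(5) + T)*106 = (5 + 40)*106 = 45*106 = 4770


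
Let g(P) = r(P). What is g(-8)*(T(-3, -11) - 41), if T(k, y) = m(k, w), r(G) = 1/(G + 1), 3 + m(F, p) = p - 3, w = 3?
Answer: 44/7 ≈ 6.2857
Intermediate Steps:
m(F, p) = -6 + p (m(F, p) = -3 + (p - 3) = -3 + (-3 + p) = -6 + p)
r(G) = 1/(1 + G)
T(k, y) = -3 (T(k, y) = -6 + 3 = -3)
g(P) = 1/(1 + P)
g(-8)*(T(-3, -11) - 41) = (-3 - 41)/(1 - 8) = -44/(-7) = -⅐*(-44) = 44/7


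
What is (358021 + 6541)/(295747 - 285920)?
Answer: 364562/9827 ≈ 37.098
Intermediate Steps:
(358021 + 6541)/(295747 - 285920) = 364562/9827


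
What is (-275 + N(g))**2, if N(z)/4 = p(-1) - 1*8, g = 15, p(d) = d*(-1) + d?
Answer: 94249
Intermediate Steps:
p(d) = 0 (p(d) = -d + d = 0)
N(z) = -32 (N(z) = 4*(0 - 1*8) = 4*(0 - 8) = 4*(-8) = -32)
(-275 + N(g))**2 = (-275 - 32)**2 = (-307)**2 = 94249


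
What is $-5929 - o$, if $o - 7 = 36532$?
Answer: $-42468$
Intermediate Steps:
$o = 36539$ ($o = 7 + 36532 = 36539$)
$-5929 - o = -5929 - 36539 = -42468$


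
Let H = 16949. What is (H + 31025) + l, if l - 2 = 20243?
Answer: 68219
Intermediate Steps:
l = 20245 (l = 2 + 20243 = 20245)
(H + 31025) + l = (16949 + 31025) + 20245 = 47974 + 20245 = 68219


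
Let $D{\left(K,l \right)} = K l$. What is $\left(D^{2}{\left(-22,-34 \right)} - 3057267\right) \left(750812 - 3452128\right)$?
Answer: $6747247156108$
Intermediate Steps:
$\left(D^{2}{\left(-22,-34 \right)} - 3057267\right) \left(750812 - 3452128\right) = \left(\left(\left(-22\right) \left(-34\right)\right)^{2} - 3057267\right) \left(750812 - 3452128\right) = \left(748^{2} - 3057267\right) \left(-2701316\right) = \left(559504 - 3057267\right) \left(-2701316\right) = \left(-2497763\right) \left(-2701316\right) = 6747247156108$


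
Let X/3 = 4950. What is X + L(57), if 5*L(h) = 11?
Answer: 74261/5 ≈ 14852.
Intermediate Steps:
X = 14850 (X = 3*4950 = 14850)
L(h) = 11/5 (L(h) = (⅕)*11 = 11/5)
X + L(57) = 14850 + 11/5 = 74261/5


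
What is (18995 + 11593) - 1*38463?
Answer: -7875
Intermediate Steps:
(18995 + 11593) - 1*38463 = 30588 - 38463 = -7875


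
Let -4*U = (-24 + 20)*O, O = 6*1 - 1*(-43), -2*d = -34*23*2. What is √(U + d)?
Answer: √831 ≈ 28.827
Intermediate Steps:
d = 782 (d = -(-34*23)*2/2 = -(-391)*2 = -½*(-1564) = 782)
O = 49 (O = 6 + 43 = 49)
U = 49 (U = -(-24 + 20)*49/4 = -(-1)*49 = -¼*(-196) = 49)
√(U + d) = √(49 + 782) = √831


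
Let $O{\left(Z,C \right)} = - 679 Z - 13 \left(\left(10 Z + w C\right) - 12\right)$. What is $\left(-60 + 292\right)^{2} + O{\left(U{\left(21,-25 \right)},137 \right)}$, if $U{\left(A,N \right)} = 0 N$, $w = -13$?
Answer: $77133$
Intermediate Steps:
$U{\left(A,N \right)} = 0$
$O{\left(Z,C \right)} = 156 - 809 Z + 169 C$ ($O{\left(Z,C \right)} = - 679 Z - 13 \left(\left(10 Z - 13 C\right) - 12\right) = - 679 Z - 13 \left(\left(- 13 C + 10 Z\right) - 12\right) = - 679 Z - 13 \left(-12 - 13 C + 10 Z\right) = - 679 Z + \left(156 - 130 Z + 169 C\right) = 156 - 809 Z + 169 C$)
$\left(-60 + 292\right)^{2} + O{\left(U{\left(21,-25 \right)},137 \right)} = \left(-60 + 292\right)^{2} + \left(156 - 0 + 169 \cdot 137\right) = 232^{2} + \left(156 + 0 + 23153\right) = 53824 + 23309 = 77133$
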